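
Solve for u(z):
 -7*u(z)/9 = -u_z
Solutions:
 u(z) = C1*exp(7*z/9)


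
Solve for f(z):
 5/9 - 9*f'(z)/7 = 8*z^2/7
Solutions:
 f(z) = C1 - 8*z^3/27 + 35*z/81


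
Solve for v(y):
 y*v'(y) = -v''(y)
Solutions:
 v(y) = C1 + C2*erf(sqrt(2)*y/2)


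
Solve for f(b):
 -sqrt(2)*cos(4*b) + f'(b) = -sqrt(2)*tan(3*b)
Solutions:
 f(b) = C1 + sqrt(2)*log(cos(3*b))/3 + sqrt(2)*sin(4*b)/4


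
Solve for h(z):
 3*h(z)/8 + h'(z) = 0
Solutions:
 h(z) = C1*exp(-3*z/8)


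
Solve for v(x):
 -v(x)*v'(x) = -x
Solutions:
 v(x) = -sqrt(C1 + x^2)
 v(x) = sqrt(C1 + x^2)


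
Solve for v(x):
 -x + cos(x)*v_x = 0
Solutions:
 v(x) = C1 + Integral(x/cos(x), x)


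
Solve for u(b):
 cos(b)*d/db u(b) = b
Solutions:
 u(b) = C1 + Integral(b/cos(b), b)


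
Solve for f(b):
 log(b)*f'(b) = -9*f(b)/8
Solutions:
 f(b) = C1*exp(-9*li(b)/8)


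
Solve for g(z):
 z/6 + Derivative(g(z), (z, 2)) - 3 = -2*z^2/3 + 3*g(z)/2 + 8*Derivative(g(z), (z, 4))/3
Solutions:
 g(z) = 4*z^2/9 + z/9 + (C1*sin(sqrt(3)*z*sin(atan(sqrt(15))/2)/2) + C2*cos(sqrt(3)*z*sin(atan(sqrt(15))/2)/2))*exp(-sqrt(3)*z*cos(atan(sqrt(15))/2)/2) + (C3*sin(sqrt(3)*z*sin(atan(sqrt(15))/2)/2) + C4*cos(sqrt(3)*z*sin(atan(sqrt(15))/2)/2))*exp(sqrt(3)*z*cos(atan(sqrt(15))/2)/2) - 38/27


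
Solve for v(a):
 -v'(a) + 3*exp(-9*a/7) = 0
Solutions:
 v(a) = C1 - 7*exp(-9*a/7)/3


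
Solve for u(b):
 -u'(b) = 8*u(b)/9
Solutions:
 u(b) = C1*exp(-8*b/9)


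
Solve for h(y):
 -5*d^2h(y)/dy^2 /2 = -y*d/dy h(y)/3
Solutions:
 h(y) = C1 + C2*erfi(sqrt(15)*y/15)


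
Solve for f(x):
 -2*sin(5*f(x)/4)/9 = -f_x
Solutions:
 -2*x/9 + 2*log(cos(5*f(x)/4) - 1)/5 - 2*log(cos(5*f(x)/4) + 1)/5 = C1


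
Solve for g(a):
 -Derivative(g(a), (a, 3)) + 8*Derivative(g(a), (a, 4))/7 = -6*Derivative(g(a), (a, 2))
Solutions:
 g(a) = C1 + C2*a + (C3*sin(sqrt(1295)*a/16) + C4*cos(sqrt(1295)*a/16))*exp(7*a/16)


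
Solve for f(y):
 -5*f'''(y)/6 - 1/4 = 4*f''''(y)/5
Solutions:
 f(y) = C1 + C2*y + C3*y^2 + C4*exp(-25*y/24) - y^3/20


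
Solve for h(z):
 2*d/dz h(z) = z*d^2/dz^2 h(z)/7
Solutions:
 h(z) = C1 + C2*z^15


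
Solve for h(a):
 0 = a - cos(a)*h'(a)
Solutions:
 h(a) = C1 + Integral(a/cos(a), a)


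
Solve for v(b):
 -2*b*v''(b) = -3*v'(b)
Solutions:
 v(b) = C1 + C2*b^(5/2)


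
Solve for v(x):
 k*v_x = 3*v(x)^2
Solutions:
 v(x) = -k/(C1*k + 3*x)


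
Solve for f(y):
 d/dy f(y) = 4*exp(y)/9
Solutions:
 f(y) = C1 + 4*exp(y)/9


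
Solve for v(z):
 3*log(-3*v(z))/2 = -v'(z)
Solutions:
 2*Integral(1/(log(-_y) + log(3)), (_y, v(z)))/3 = C1 - z


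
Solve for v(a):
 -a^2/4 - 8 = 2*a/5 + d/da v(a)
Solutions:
 v(a) = C1 - a^3/12 - a^2/5 - 8*a


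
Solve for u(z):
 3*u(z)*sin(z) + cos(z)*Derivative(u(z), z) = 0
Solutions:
 u(z) = C1*cos(z)^3


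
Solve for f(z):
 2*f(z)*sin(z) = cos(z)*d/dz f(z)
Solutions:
 f(z) = C1/cos(z)^2


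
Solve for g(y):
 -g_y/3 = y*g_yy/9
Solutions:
 g(y) = C1 + C2/y^2


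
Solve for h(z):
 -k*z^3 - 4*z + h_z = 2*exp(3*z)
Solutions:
 h(z) = C1 + k*z^4/4 + 2*z^2 + 2*exp(3*z)/3


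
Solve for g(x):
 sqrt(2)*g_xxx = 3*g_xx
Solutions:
 g(x) = C1 + C2*x + C3*exp(3*sqrt(2)*x/2)


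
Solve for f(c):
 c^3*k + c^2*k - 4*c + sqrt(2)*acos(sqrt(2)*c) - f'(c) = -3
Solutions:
 f(c) = C1 + c^4*k/4 + c^3*k/3 - 2*c^2 + 3*c + sqrt(2)*(c*acos(sqrt(2)*c) - sqrt(2)*sqrt(1 - 2*c^2)/2)


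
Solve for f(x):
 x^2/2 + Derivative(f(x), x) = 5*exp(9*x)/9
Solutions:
 f(x) = C1 - x^3/6 + 5*exp(9*x)/81


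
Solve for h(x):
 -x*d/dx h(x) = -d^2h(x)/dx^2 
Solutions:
 h(x) = C1 + C2*erfi(sqrt(2)*x/2)


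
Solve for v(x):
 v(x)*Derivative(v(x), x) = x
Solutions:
 v(x) = -sqrt(C1 + x^2)
 v(x) = sqrt(C1 + x^2)


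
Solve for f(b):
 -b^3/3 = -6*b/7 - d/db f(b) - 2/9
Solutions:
 f(b) = C1 + b^4/12 - 3*b^2/7 - 2*b/9


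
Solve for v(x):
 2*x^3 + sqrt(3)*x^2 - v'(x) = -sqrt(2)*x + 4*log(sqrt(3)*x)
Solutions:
 v(x) = C1 + x^4/2 + sqrt(3)*x^3/3 + sqrt(2)*x^2/2 - 4*x*log(x) - x*log(9) + 4*x


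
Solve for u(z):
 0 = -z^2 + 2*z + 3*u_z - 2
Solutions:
 u(z) = C1 + z^3/9 - z^2/3 + 2*z/3


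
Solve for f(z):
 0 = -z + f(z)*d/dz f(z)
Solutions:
 f(z) = -sqrt(C1 + z^2)
 f(z) = sqrt(C1 + z^2)


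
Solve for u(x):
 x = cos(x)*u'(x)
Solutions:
 u(x) = C1 + Integral(x/cos(x), x)


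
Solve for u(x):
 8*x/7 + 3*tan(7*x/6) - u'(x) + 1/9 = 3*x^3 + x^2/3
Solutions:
 u(x) = C1 - 3*x^4/4 - x^3/9 + 4*x^2/7 + x/9 - 18*log(cos(7*x/6))/7


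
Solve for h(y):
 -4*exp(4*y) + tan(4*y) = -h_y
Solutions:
 h(y) = C1 + exp(4*y) + log(cos(4*y))/4


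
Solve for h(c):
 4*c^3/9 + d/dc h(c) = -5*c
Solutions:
 h(c) = C1 - c^4/9 - 5*c^2/2


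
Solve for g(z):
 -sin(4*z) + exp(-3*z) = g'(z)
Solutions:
 g(z) = C1 + cos(4*z)/4 - exp(-3*z)/3


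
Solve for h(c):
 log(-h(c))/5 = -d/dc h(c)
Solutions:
 -li(-h(c)) = C1 - c/5


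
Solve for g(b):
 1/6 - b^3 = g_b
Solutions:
 g(b) = C1 - b^4/4 + b/6


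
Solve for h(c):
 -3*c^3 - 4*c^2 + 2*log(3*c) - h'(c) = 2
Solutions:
 h(c) = C1 - 3*c^4/4 - 4*c^3/3 + 2*c*log(c) - 4*c + 2*c*log(3)


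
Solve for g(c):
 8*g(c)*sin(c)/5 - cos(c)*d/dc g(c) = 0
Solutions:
 g(c) = C1/cos(c)^(8/5)


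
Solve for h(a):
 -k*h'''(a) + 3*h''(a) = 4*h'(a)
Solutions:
 h(a) = C1 + C2*exp(a*(3 - sqrt(9 - 16*k))/(2*k)) + C3*exp(a*(sqrt(9 - 16*k) + 3)/(2*k))


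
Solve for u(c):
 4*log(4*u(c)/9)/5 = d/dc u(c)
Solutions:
 -5*Integral(1/(log(_y) - 2*log(3) + 2*log(2)), (_y, u(c)))/4 = C1 - c


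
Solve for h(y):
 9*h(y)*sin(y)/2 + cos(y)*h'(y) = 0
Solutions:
 h(y) = C1*cos(y)^(9/2)


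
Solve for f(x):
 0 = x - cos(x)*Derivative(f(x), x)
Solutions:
 f(x) = C1 + Integral(x/cos(x), x)


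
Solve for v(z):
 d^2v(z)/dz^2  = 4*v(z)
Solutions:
 v(z) = C1*exp(-2*z) + C2*exp(2*z)


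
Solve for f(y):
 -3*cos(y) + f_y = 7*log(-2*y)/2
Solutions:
 f(y) = C1 + 7*y*log(-y)/2 - 7*y/2 + 7*y*log(2)/2 + 3*sin(y)


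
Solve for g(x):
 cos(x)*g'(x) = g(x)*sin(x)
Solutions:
 g(x) = C1/cos(x)


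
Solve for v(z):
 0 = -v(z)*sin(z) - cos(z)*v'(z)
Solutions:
 v(z) = C1*cos(z)


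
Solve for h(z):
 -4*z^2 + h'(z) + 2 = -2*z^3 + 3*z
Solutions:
 h(z) = C1 - z^4/2 + 4*z^3/3 + 3*z^2/2 - 2*z


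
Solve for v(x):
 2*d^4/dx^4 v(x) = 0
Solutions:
 v(x) = C1 + C2*x + C3*x^2 + C4*x^3


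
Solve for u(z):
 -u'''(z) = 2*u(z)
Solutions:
 u(z) = C3*exp(-2^(1/3)*z) + (C1*sin(2^(1/3)*sqrt(3)*z/2) + C2*cos(2^(1/3)*sqrt(3)*z/2))*exp(2^(1/3)*z/2)


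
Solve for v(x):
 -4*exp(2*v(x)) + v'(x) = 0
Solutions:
 v(x) = log(-sqrt(-1/(C1 + 4*x))) - log(2)/2
 v(x) = log(-1/(C1 + 4*x))/2 - log(2)/2


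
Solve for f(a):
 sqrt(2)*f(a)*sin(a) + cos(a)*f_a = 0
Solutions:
 f(a) = C1*cos(a)^(sqrt(2))


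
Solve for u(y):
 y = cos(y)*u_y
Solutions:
 u(y) = C1 + Integral(y/cos(y), y)


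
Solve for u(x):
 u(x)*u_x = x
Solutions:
 u(x) = -sqrt(C1 + x^2)
 u(x) = sqrt(C1 + x^2)


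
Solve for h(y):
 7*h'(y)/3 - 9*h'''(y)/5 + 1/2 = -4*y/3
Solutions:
 h(y) = C1 + C2*exp(-sqrt(105)*y/9) + C3*exp(sqrt(105)*y/9) - 2*y^2/7 - 3*y/14


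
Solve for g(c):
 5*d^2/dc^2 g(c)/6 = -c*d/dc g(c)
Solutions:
 g(c) = C1 + C2*erf(sqrt(15)*c/5)


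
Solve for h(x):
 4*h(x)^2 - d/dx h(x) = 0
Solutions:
 h(x) = -1/(C1 + 4*x)


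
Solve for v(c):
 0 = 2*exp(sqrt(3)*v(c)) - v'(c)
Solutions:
 v(c) = sqrt(3)*(2*log(-1/(C1 + 2*c)) - log(3))/6


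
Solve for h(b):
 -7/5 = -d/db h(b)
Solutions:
 h(b) = C1 + 7*b/5


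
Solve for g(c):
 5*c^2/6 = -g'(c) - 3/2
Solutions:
 g(c) = C1 - 5*c^3/18 - 3*c/2


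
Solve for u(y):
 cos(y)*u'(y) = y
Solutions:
 u(y) = C1 + Integral(y/cos(y), y)


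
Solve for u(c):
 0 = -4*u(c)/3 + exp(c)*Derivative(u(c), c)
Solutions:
 u(c) = C1*exp(-4*exp(-c)/3)


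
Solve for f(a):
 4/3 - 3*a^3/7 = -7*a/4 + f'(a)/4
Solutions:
 f(a) = C1 - 3*a^4/7 + 7*a^2/2 + 16*a/3


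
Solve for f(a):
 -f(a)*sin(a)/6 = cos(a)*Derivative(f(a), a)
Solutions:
 f(a) = C1*cos(a)^(1/6)


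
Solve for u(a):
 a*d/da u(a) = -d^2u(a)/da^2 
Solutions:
 u(a) = C1 + C2*erf(sqrt(2)*a/2)


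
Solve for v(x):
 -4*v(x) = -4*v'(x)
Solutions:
 v(x) = C1*exp(x)


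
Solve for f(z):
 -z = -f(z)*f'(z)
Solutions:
 f(z) = -sqrt(C1 + z^2)
 f(z) = sqrt(C1 + z^2)


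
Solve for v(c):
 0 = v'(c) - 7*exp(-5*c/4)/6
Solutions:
 v(c) = C1 - 14*exp(-5*c/4)/15


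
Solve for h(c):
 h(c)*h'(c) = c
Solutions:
 h(c) = -sqrt(C1 + c^2)
 h(c) = sqrt(C1 + c^2)


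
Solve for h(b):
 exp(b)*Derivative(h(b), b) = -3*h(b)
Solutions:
 h(b) = C1*exp(3*exp(-b))


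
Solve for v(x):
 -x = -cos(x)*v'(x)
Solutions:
 v(x) = C1 + Integral(x/cos(x), x)


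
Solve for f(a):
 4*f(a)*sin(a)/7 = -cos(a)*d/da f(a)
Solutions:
 f(a) = C1*cos(a)^(4/7)


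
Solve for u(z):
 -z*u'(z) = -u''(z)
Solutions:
 u(z) = C1 + C2*erfi(sqrt(2)*z/2)


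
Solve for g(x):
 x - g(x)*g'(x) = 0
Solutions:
 g(x) = -sqrt(C1 + x^2)
 g(x) = sqrt(C1 + x^2)


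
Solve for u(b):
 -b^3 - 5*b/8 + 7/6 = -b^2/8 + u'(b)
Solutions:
 u(b) = C1 - b^4/4 + b^3/24 - 5*b^2/16 + 7*b/6


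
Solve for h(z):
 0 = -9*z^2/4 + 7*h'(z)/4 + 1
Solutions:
 h(z) = C1 + 3*z^3/7 - 4*z/7


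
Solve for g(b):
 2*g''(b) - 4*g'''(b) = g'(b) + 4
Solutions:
 g(b) = C1 - 4*b + (C2*sin(sqrt(3)*b/4) + C3*cos(sqrt(3)*b/4))*exp(b/4)


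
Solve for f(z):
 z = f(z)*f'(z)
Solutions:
 f(z) = -sqrt(C1 + z^2)
 f(z) = sqrt(C1 + z^2)


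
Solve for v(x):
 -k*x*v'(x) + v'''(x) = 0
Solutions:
 v(x) = C1 + Integral(C2*airyai(k^(1/3)*x) + C3*airybi(k^(1/3)*x), x)


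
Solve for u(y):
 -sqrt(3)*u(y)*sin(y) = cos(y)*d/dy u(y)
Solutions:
 u(y) = C1*cos(y)^(sqrt(3))


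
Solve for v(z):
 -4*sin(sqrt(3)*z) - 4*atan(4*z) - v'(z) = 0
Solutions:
 v(z) = C1 - 4*z*atan(4*z) + log(16*z^2 + 1)/2 + 4*sqrt(3)*cos(sqrt(3)*z)/3


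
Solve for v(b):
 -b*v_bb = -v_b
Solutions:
 v(b) = C1 + C2*b^2


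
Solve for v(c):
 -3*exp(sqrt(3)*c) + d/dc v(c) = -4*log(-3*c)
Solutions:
 v(c) = C1 - 4*c*log(-c) + 4*c*(1 - log(3)) + sqrt(3)*exp(sqrt(3)*c)


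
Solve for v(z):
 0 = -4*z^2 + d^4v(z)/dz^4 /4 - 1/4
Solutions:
 v(z) = C1 + C2*z + C3*z^2 + C4*z^3 + 2*z^6/45 + z^4/24


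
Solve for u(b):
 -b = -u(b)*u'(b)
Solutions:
 u(b) = -sqrt(C1 + b^2)
 u(b) = sqrt(C1 + b^2)


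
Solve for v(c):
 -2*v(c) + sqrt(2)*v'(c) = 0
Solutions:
 v(c) = C1*exp(sqrt(2)*c)


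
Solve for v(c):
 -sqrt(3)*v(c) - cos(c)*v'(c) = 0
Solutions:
 v(c) = C1*(sin(c) - 1)^(sqrt(3)/2)/(sin(c) + 1)^(sqrt(3)/2)


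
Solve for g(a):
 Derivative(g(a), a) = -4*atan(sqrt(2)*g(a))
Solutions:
 Integral(1/atan(sqrt(2)*_y), (_y, g(a))) = C1 - 4*a


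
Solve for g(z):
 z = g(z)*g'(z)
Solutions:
 g(z) = -sqrt(C1 + z^2)
 g(z) = sqrt(C1 + z^2)


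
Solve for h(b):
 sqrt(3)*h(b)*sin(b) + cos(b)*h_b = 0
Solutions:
 h(b) = C1*cos(b)^(sqrt(3))


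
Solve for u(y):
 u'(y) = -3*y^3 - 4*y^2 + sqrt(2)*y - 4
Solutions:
 u(y) = C1 - 3*y^4/4 - 4*y^3/3 + sqrt(2)*y^2/2 - 4*y


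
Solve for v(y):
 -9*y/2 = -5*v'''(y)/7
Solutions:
 v(y) = C1 + C2*y + C3*y^2 + 21*y^4/80


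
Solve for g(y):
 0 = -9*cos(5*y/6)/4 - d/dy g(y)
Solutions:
 g(y) = C1 - 27*sin(5*y/6)/10


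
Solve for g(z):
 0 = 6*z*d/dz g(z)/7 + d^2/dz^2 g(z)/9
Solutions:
 g(z) = C1 + C2*erf(3*sqrt(21)*z/7)


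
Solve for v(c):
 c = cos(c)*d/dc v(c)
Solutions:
 v(c) = C1 + Integral(c/cos(c), c)


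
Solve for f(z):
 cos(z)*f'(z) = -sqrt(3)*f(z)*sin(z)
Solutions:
 f(z) = C1*cos(z)^(sqrt(3))


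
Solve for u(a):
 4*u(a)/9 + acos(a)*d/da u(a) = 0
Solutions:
 u(a) = C1*exp(-4*Integral(1/acos(a), a)/9)


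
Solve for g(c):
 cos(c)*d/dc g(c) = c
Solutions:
 g(c) = C1 + Integral(c/cos(c), c)


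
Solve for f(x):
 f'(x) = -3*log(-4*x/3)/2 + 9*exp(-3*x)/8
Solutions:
 f(x) = C1 - 3*x*log(-x)/2 + x*(-3*log(2) + 3/2 + 3*log(3)/2) - 3*exp(-3*x)/8


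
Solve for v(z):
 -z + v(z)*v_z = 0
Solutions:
 v(z) = -sqrt(C1 + z^2)
 v(z) = sqrt(C1 + z^2)


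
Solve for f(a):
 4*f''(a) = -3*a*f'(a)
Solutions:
 f(a) = C1 + C2*erf(sqrt(6)*a/4)


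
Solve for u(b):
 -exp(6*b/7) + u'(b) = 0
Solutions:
 u(b) = C1 + 7*exp(6*b/7)/6


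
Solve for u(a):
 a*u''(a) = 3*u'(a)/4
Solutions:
 u(a) = C1 + C2*a^(7/4)


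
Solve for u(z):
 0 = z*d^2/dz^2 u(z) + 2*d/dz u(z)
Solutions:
 u(z) = C1 + C2/z


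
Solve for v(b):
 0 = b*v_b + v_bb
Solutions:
 v(b) = C1 + C2*erf(sqrt(2)*b/2)


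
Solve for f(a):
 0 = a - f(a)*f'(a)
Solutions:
 f(a) = -sqrt(C1 + a^2)
 f(a) = sqrt(C1 + a^2)


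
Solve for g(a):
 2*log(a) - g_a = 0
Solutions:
 g(a) = C1 + 2*a*log(a) - 2*a


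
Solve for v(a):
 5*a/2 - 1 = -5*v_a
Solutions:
 v(a) = C1 - a^2/4 + a/5


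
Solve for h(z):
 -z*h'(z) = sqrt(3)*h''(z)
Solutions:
 h(z) = C1 + C2*erf(sqrt(2)*3^(3/4)*z/6)


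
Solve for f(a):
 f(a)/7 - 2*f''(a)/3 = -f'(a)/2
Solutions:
 f(a) = C1*exp(a*(21 - sqrt(1113))/56) + C2*exp(a*(21 + sqrt(1113))/56)


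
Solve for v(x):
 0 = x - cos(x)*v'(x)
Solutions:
 v(x) = C1 + Integral(x/cos(x), x)


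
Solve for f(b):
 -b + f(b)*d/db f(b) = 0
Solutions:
 f(b) = -sqrt(C1 + b^2)
 f(b) = sqrt(C1 + b^2)


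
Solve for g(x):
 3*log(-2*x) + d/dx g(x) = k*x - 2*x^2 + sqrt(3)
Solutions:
 g(x) = C1 + k*x^2/2 - 2*x^3/3 - 3*x*log(-x) + x*(-3*log(2) + sqrt(3) + 3)


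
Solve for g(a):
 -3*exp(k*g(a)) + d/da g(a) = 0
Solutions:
 g(a) = Piecewise((log(-1/(C1*k + 3*a*k))/k, Ne(k, 0)), (nan, True))
 g(a) = Piecewise((C1 + 3*a, Eq(k, 0)), (nan, True))


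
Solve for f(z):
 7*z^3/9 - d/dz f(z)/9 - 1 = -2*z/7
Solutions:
 f(z) = C1 + 7*z^4/4 + 9*z^2/7 - 9*z


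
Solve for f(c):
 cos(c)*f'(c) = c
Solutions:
 f(c) = C1 + Integral(c/cos(c), c)


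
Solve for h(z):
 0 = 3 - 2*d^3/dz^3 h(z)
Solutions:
 h(z) = C1 + C2*z + C3*z^2 + z^3/4


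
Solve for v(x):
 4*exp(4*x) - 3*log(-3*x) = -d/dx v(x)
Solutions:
 v(x) = C1 + 3*x*log(-x) + 3*x*(-1 + log(3)) - exp(4*x)


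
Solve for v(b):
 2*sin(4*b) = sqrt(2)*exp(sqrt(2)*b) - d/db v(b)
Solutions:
 v(b) = C1 + exp(sqrt(2)*b) + cos(4*b)/2


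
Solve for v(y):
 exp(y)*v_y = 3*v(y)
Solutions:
 v(y) = C1*exp(-3*exp(-y))


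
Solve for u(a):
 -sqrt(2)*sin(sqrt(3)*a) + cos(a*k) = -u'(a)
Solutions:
 u(a) = C1 - sqrt(6)*cos(sqrt(3)*a)/3 - sin(a*k)/k


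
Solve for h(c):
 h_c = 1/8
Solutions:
 h(c) = C1 + c/8


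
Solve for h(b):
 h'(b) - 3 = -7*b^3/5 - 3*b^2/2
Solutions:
 h(b) = C1 - 7*b^4/20 - b^3/2 + 3*b


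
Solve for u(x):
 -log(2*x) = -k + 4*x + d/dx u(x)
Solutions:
 u(x) = C1 + k*x - 2*x^2 - x*log(x) - x*log(2) + x


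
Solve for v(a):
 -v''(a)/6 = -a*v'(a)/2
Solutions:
 v(a) = C1 + C2*erfi(sqrt(6)*a/2)


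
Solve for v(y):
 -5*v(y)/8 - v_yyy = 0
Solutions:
 v(y) = C3*exp(-5^(1/3)*y/2) + (C1*sin(sqrt(3)*5^(1/3)*y/4) + C2*cos(sqrt(3)*5^(1/3)*y/4))*exp(5^(1/3)*y/4)


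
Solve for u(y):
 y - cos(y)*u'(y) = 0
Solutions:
 u(y) = C1 + Integral(y/cos(y), y)


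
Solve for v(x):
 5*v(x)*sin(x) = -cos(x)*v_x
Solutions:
 v(x) = C1*cos(x)^5


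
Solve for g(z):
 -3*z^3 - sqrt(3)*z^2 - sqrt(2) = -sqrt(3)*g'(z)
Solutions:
 g(z) = C1 + sqrt(3)*z^4/4 + z^3/3 + sqrt(6)*z/3


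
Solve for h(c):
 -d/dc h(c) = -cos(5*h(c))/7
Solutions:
 -c/7 - log(sin(5*h(c)) - 1)/10 + log(sin(5*h(c)) + 1)/10 = C1


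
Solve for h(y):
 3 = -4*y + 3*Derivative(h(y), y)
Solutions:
 h(y) = C1 + 2*y^2/3 + y


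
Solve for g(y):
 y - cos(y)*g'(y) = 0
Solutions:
 g(y) = C1 + Integral(y/cos(y), y)


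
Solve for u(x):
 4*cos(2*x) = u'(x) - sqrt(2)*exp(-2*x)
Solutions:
 u(x) = C1 + 2*sin(2*x) - sqrt(2)*exp(-2*x)/2


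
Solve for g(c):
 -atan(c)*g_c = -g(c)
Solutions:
 g(c) = C1*exp(Integral(1/atan(c), c))


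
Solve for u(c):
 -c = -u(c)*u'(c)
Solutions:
 u(c) = -sqrt(C1 + c^2)
 u(c) = sqrt(C1 + c^2)


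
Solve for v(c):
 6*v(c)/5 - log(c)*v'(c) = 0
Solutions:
 v(c) = C1*exp(6*li(c)/5)


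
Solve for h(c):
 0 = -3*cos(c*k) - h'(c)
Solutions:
 h(c) = C1 - 3*sin(c*k)/k


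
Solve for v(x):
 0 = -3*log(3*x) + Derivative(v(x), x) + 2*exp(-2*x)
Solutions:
 v(x) = C1 + 3*x*log(x) + 3*x*(-1 + log(3)) + exp(-2*x)


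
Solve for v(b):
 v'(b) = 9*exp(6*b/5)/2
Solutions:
 v(b) = C1 + 15*exp(6*b/5)/4


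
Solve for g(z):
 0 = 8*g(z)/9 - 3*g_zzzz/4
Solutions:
 g(z) = C1*exp(-2*6^(1/4)*z/3) + C2*exp(2*6^(1/4)*z/3) + C3*sin(2*6^(1/4)*z/3) + C4*cos(2*6^(1/4)*z/3)


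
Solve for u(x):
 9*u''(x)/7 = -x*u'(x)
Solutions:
 u(x) = C1 + C2*erf(sqrt(14)*x/6)


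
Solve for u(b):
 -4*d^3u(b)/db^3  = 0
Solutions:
 u(b) = C1 + C2*b + C3*b^2


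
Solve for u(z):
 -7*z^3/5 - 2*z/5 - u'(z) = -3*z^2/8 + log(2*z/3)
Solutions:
 u(z) = C1 - 7*z^4/20 + z^3/8 - z^2/5 - z*log(z) + z*log(3/2) + z


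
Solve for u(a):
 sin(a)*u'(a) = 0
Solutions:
 u(a) = C1


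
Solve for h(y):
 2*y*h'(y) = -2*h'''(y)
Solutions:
 h(y) = C1 + Integral(C2*airyai(-y) + C3*airybi(-y), y)


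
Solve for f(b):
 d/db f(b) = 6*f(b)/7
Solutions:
 f(b) = C1*exp(6*b/7)


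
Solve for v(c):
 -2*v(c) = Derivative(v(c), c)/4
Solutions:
 v(c) = C1*exp(-8*c)


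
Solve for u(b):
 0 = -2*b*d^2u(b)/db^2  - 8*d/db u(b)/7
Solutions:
 u(b) = C1 + C2*b^(3/7)


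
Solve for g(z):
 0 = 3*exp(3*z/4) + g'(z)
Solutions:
 g(z) = C1 - 4*exp(3*z/4)


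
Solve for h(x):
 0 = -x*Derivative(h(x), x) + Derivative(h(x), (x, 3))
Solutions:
 h(x) = C1 + Integral(C2*airyai(x) + C3*airybi(x), x)


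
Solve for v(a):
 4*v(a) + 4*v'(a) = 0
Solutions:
 v(a) = C1*exp(-a)


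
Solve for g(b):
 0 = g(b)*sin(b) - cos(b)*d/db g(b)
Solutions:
 g(b) = C1/cos(b)


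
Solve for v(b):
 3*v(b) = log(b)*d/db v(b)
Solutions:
 v(b) = C1*exp(3*li(b))


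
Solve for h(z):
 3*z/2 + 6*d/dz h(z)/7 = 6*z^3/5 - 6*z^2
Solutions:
 h(z) = C1 + 7*z^4/20 - 7*z^3/3 - 7*z^2/8


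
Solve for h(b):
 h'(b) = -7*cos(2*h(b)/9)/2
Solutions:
 7*b/2 - 9*log(sin(2*h(b)/9) - 1)/4 + 9*log(sin(2*h(b)/9) + 1)/4 = C1


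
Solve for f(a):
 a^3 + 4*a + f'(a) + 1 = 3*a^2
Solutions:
 f(a) = C1 - a^4/4 + a^3 - 2*a^2 - a


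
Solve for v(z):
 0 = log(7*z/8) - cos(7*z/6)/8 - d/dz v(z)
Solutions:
 v(z) = C1 + z*log(z) - 3*z*log(2) - z + z*log(7) - 3*sin(7*z/6)/28


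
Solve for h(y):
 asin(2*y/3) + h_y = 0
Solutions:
 h(y) = C1 - y*asin(2*y/3) - sqrt(9 - 4*y^2)/2


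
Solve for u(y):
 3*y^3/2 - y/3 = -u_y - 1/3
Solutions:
 u(y) = C1 - 3*y^4/8 + y^2/6 - y/3


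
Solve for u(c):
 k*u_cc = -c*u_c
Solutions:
 u(c) = C1 + C2*sqrt(k)*erf(sqrt(2)*c*sqrt(1/k)/2)


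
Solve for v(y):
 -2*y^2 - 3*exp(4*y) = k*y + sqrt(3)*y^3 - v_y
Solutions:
 v(y) = C1 + k*y^2/2 + sqrt(3)*y^4/4 + 2*y^3/3 + 3*exp(4*y)/4


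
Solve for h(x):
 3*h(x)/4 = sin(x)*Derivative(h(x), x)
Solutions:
 h(x) = C1*(cos(x) - 1)^(3/8)/(cos(x) + 1)^(3/8)


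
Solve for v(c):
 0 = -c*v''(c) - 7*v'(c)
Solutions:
 v(c) = C1 + C2/c^6


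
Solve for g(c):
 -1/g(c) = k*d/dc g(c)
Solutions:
 g(c) = -sqrt(C1 - 2*c/k)
 g(c) = sqrt(C1 - 2*c/k)


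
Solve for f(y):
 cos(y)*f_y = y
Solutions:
 f(y) = C1 + Integral(y/cos(y), y)


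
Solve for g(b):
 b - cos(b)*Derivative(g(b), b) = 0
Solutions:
 g(b) = C1 + Integral(b/cos(b), b)


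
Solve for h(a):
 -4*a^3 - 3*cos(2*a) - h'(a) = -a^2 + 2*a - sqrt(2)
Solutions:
 h(a) = C1 - a^4 + a^3/3 - a^2 + sqrt(2)*a - 3*sin(2*a)/2


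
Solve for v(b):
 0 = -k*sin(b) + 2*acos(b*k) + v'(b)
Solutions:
 v(b) = C1 - k*cos(b) - 2*Piecewise((b*acos(b*k) - sqrt(-b^2*k^2 + 1)/k, Ne(k, 0)), (pi*b/2, True))


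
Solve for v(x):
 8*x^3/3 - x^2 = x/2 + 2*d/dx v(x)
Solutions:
 v(x) = C1 + x^4/3 - x^3/6 - x^2/8


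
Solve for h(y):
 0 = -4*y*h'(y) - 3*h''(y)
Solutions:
 h(y) = C1 + C2*erf(sqrt(6)*y/3)


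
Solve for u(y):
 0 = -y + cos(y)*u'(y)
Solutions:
 u(y) = C1 + Integral(y/cos(y), y)


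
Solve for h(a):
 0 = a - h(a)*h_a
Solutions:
 h(a) = -sqrt(C1 + a^2)
 h(a) = sqrt(C1 + a^2)


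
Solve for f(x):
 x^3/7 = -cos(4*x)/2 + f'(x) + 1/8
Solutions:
 f(x) = C1 + x^4/28 - x/8 + sin(4*x)/8


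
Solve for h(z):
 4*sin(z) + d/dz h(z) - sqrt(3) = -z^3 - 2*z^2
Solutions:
 h(z) = C1 - z^4/4 - 2*z^3/3 + sqrt(3)*z + 4*cos(z)


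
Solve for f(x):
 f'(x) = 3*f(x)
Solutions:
 f(x) = C1*exp(3*x)


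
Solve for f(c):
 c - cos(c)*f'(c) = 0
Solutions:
 f(c) = C1 + Integral(c/cos(c), c)


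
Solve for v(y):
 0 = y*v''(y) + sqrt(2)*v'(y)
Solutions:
 v(y) = C1 + C2*y^(1 - sqrt(2))


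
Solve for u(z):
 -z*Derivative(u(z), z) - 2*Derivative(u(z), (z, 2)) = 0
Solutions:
 u(z) = C1 + C2*erf(z/2)


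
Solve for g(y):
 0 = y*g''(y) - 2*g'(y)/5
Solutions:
 g(y) = C1 + C2*y^(7/5)


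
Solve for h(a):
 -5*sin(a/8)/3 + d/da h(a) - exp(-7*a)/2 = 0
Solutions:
 h(a) = C1 - 40*cos(a/8)/3 - exp(-7*a)/14


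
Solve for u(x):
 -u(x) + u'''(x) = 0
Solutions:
 u(x) = C3*exp(x) + (C1*sin(sqrt(3)*x/2) + C2*cos(sqrt(3)*x/2))*exp(-x/2)


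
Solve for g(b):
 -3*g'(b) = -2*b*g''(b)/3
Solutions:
 g(b) = C1 + C2*b^(11/2)


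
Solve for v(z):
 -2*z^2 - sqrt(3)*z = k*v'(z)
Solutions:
 v(z) = C1 - 2*z^3/(3*k) - sqrt(3)*z^2/(2*k)


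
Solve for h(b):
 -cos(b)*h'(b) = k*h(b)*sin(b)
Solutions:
 h(b) = C1*exp(k*log(cos(b)))


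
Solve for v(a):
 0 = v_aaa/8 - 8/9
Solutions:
 v(a) = C1 + C2*a + C3*a^2 + 32*a^3/27


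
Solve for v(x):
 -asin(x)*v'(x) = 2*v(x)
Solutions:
 v(x) = C1*exp(-2*Integral(1/asin(x), x))


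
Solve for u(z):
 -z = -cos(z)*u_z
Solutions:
 u(z) = C1 + Integral(z/cos(z), z)


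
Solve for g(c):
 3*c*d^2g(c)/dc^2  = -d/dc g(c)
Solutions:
 g(c) = C1 + C2*c^(2/3)


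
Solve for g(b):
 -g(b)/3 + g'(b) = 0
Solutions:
 g(b) = C1*exp(b/3)


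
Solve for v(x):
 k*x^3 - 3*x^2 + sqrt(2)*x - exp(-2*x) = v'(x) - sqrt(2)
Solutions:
 v(x) = C1 + k*x^4/4 - x^3 + sqrt(2)*x^2/2 + sqrt(2)*x + exp(-2*x)/2


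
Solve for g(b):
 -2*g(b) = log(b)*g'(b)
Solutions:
 g(b) = C1*exp(-2*li(b))


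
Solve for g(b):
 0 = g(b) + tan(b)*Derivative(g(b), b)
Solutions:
 g(b) = C1/sin(b)


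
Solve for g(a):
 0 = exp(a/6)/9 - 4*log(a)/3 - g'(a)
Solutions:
 g(a) = C1 - 4*a*log(a)/3 + 4*a/3 + 2*exp(a/6)/3


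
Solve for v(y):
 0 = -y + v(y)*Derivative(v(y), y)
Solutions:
 v(y) = -sqrt(C1 + y^2)
 v(y) = sqrt(C1 + y^2)


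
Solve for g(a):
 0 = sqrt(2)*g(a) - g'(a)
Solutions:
 g(a) = C1*exp(sqrt(2)*a)


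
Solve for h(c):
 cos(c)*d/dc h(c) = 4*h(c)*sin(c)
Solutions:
 h(c) = C1/cos(c)^4


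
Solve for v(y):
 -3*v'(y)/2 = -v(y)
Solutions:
 v(y) = C1*exp(2*y/3)


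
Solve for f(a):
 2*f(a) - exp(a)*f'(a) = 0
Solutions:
 f(a) = C1*exp(-2*exp(-a))


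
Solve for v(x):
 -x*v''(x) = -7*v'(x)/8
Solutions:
 v(x) = C1 + C2*x^(15/8)


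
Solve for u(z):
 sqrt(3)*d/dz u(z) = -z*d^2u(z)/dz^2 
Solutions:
 u(z) = C1 + C2*z^(1 - sqrt(3))


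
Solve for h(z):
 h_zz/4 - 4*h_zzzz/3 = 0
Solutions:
 h(z) = C1 + C2*z + C3*exp(-sqrt(3)*z/4) + C4*exp(sqrt(3)*z/4)


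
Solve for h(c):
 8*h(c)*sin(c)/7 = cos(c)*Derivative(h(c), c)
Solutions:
 h(c) = C1/cos(c)^(8/7)


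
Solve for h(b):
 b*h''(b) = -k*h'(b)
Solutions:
 h(b) = C1 + b^(1 - re(k))*(C2*sin(log(b)*Abs(im(k))) + C3*cos(log(b)*im(k)))


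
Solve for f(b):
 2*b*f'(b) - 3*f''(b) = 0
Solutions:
 f(b) = C1 + C2*erfi(sqrt(3)*b/3)


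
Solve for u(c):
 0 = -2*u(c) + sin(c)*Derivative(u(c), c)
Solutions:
 u(c) = C1*(cos(c) - 1)/(cos(c) + 1)


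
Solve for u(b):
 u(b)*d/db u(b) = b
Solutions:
 u(b) = -sqrt(C1 + b^2)
 u(b) = sqrt(C1 + b^2)


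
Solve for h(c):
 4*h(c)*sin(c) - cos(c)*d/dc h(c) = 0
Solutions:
 h(c) = C1/cos(c)^4


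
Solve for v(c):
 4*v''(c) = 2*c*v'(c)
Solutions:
 v(c) = C1 + C2*erfi(c/2)


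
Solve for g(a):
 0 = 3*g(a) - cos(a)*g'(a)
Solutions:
 g(a) = C1*(sin(a) + 1)^(3/2)/(sin(a) - 1)^(3/2)


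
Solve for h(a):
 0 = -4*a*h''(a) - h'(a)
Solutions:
 h(a) = C1 + C2*a^(3/4)


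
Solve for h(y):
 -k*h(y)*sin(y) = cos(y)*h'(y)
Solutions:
 h(y) = C1*exp(k*log(cos(y)))


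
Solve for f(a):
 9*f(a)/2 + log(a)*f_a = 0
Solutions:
 f(a) = C1*exp(-9*li(a)/2)


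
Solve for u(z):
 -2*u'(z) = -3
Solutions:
 u(z) = C1 + 3*z/2


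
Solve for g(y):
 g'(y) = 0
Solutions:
 g(y) = C1


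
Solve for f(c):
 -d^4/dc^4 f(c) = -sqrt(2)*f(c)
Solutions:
 f(c) = C1*exp(-2^(1/8)*c) + C2*exp(2^(1/8)*c) + C3*sin(2^(1/8)*c) + C4*cos(2^(1/8)*c)


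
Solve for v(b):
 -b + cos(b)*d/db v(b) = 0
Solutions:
 v(b) = C1 + Integral(b/cos(b), b)


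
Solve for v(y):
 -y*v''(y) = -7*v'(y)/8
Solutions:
 v(y) = C1 + C2*y^(15/8)


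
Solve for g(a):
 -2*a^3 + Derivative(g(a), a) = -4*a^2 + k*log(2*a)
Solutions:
 g(a) = C1 + a^4/2 - 4*a^3/3 + a*k*log(a) - a*k + a*k*log(2)


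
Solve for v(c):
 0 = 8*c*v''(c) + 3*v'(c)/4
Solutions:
 v(c) = C1 + C2*c^(29/32)


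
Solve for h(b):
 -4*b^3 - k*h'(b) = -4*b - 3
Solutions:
 h(b) = C1 - b^4/k + 2*b^2/k + 3*b/k


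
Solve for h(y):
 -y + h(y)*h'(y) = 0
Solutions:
 h(y) = -sqrt(C1 + y^2)
 h(y) = sqrt(C1 + y^2)


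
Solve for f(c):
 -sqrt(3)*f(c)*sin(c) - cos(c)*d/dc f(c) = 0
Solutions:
 f(c) = C1*cos(c)^(sqrt(3))


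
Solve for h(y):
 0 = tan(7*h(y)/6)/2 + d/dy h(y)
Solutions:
 h(y) = -6*asin(C1*exp(-7*y/12))/7 + 6*pi/7
 h(y) = 6*asin(C1*exp(-7*y/12))/7


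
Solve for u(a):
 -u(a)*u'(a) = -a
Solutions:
 u(a) = -sqrt(C1 + a^2)
 u(a) = sqrt(C1 + a^2)


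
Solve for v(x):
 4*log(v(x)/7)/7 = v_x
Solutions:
 7*Integral(1/(-log(_y) + log(7)), (_y, v(x)))/4 = C1 - x


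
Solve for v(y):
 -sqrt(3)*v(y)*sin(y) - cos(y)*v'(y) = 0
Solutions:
 v(y) = C1*cos(y)^(sqrt(3))


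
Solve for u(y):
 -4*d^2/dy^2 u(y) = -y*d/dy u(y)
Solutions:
 u(y) = C1 + C2*erfi(sqrt(2)*y/4)


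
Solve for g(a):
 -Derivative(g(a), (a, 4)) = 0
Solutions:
 g(a) = C1 + C2*a + C3*a^2 + C4*a^3


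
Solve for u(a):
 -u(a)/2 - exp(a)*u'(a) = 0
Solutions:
 u(a) = C1*exp(exp(-a)/2)


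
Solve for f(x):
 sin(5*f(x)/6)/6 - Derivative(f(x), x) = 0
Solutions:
 -x/6 + 3*log(cos(5*f(x)/6) - 1)/5 - 3*log(cos(5*f(x)/6) + 1)/5 = C1


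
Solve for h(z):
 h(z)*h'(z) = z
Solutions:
 h(z) = -sqrt(C1 + z^2)
 h(z) = sqrt(C1 + z^2)


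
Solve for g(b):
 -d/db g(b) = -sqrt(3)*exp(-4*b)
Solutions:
 g(b) = C1 - sqrt(3)*exp(-4*b)/4


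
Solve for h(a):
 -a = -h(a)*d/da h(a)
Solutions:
 h(a) = -sqrt(C1 + a^2)
 h(a) = sqrt(C1 + a^2)


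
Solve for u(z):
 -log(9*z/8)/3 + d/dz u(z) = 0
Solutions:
 u(z) = C1 + z*log(z)/3 - z*log(2) - z/3 + 2*z*log(3)/3


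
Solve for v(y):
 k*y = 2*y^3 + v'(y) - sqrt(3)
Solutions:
 v(y) = C1 + k*y^2/2 - y^4/2 + sqrt(3)*y


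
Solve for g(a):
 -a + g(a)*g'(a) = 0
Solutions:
 g(a) = -sqrt(C1 + a^2)
 g(a) = sqrt(C1 + a^2)


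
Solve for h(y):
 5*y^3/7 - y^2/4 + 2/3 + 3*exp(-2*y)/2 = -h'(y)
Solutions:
 h(y) = C1 - 5*y^4/28 + y^3/12 - 2*y/3 + 3*exp(-2*y)/4


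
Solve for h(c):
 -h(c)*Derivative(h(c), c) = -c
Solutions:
 h(c) = -sqrt(C1 + c^2)
 h(c) = sqrt(C1 + c^2)


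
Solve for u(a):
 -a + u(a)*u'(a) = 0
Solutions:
 u(a) = -sqrt(C1 + a^2)
 u(a) = sqrt(C1 + a^2)


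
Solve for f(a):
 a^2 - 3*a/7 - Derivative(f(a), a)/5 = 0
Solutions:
 f(a) = C1 + 5*a^3/3 - 15*a^2/14


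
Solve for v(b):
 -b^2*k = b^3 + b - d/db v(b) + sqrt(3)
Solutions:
 v(b) = C1 + b^4/4 + b^3*k/3 + b^2/2 + sqrt(3)*b


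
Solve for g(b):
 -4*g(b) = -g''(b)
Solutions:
 g(b) = C1*exp(-2*b) + C2*exp(2*b)


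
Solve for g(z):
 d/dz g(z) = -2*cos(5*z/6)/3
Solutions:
 g(z) = C1 - 4*sin(5*z/6)/5


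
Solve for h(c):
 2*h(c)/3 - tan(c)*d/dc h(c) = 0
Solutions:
 h(c) = C1*sin(c)^(2/3)


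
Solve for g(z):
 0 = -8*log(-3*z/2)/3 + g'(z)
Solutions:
 g(z) = C1 + 8*z*log(-z)/3 + 8*z*(-1 - log(2) + log(3))/3


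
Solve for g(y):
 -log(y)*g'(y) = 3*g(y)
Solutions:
 g(y) = C1*exp(-3*li(y))


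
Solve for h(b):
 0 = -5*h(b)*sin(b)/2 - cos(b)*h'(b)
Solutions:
 h(b) = C1*cos(b)^(5/2)


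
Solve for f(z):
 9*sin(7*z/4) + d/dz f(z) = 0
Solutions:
 f(z) = C1 + 36*cos(7*z/4)/7


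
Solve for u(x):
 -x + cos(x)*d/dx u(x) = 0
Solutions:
 u(x) = C1 + Integral(x/cos(x), x)


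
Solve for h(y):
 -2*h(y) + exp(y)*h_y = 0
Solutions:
 h(y) = C1*exp(-2*exp(-y))


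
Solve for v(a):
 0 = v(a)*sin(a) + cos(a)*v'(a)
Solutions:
 v(a) = C1*cos(a)


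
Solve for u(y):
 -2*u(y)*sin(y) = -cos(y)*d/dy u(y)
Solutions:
 u(y) = C1/cos(y)^2


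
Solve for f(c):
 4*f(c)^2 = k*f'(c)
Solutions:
 f(c) = -k/(C1*k + 4*c)


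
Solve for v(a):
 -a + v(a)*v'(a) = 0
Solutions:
 v(a) = -sqrt(C1 + a^2)
 v(a) = sqrt(C1 + a^2)


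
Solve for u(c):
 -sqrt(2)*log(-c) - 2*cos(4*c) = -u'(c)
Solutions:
 u(c) = C1 + sqrt(2)*c*(log(-c) - 1) + sin(4*c)/2


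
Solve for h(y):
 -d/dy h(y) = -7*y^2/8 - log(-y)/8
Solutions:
 h(y) = C1 + 7*y^3/24 + y*log(-y)/8 - y/8


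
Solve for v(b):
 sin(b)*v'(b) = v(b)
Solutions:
 v(b) = C1*sqrt(cos(b) - 1)/sqrt(cos(b) + 1)


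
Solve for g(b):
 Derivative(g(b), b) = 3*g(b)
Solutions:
 g(b) = C1*exp(3*b)


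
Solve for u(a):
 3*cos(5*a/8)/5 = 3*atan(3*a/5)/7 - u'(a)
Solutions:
 u(a) = C1 + 3*a*atan(3*a/5)/7 - 5*log(9*a^2 + 25)/14 - 24*sin(5*a/8)/25


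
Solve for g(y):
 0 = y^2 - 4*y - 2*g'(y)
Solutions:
 g(y) = C1 + y^3/6 - y^2


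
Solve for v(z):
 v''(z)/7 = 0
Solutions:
 v(z) = C1 + C2*z


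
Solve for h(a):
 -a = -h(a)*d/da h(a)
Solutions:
 h(a) = -sqrt(C1 + a^2)
 h(a) = sqrt(C1 + a^2)


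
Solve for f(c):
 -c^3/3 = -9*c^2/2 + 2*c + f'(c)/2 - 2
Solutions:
 f(c) = C1 - c^4/6 + 3*c^3 - 2*c^2 + 4*c


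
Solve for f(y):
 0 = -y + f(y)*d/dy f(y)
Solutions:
 f(y) = -sqrt(C1 + y^2)
 f(y) = sqrt(C1 + y^2)


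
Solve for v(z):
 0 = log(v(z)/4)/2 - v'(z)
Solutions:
 2*Integral(1/(-log(_y) + 2*log(2)), (_y, v(z))) = C1 - z


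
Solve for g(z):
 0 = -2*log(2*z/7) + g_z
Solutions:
 g(z) = C1 + 2*z*log(z) + z*log(4/49) - 2*z


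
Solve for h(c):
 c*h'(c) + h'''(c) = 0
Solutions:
 h(c) = C1 + Integral(C2*airyai(-c) + C3*airybi(-c), c)


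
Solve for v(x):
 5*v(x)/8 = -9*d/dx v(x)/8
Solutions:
 v(x) = C1*exp(-5*x/9)


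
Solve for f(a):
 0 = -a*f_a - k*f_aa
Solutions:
 f(a) = C1 + C2*sqrt(k)*erf(sqrt(2)*a*sqrt(1/k)/2)


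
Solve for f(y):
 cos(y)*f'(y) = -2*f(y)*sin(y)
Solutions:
 f(y) = C1*cos(y)^2


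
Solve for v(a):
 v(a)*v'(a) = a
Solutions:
 v(a) = -sqrt(C1 + a^2)
 v(a) = sqrt(C1 + a^2)


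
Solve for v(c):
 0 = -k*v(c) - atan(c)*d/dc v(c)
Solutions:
 v(c) = C1*exp(-k*Integral(1/atan(c), c))


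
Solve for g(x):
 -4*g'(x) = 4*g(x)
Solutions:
 g(x) = C1*exp(-x)


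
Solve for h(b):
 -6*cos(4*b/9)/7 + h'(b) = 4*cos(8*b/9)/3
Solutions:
 h(b) = C1 + 27*sin(4*b/9)/14 + 3*sin(8*b/9)/2


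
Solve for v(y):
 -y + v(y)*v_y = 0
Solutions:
 v(y) = -sqrt(C1 + y^2)
 v(y) = sqrt(C1 + y^2)


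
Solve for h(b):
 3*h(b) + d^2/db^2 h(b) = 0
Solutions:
 h(b) = C1*sin(sqrt(3)*b) + C2*cos(sqrt(3)*b)


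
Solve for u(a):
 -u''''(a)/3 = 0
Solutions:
 u(a) = C1 + C2*a + C3*a^2 + C4*a^3


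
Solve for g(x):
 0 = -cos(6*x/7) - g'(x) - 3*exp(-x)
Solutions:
 g(x) = C1 - 7*sin(6*x/7)/6 + 3*exp(-x)


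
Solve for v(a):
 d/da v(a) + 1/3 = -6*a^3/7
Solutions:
 v(a) = C1 - 3*a^4/14 - a/3


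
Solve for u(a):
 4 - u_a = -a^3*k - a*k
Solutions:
 u(a) = C1 + a^4*k/4 + a^2*k/2 + 4*a


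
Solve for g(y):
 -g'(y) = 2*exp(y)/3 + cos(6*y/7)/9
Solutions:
 g(y) = C1 - 2*exp(y)/3 - 7*sin(6*y/7)/54


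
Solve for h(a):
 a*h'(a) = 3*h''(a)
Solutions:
 h(a) = C1 + C2*erfi(sqrt(6)*a/6)


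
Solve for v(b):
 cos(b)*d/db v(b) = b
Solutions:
 v(b) = C1 + Integral(b/cos(b), b)


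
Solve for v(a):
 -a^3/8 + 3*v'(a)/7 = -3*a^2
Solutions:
 v(a) = C1 + 7*a^4/96 - 7*a^3/3


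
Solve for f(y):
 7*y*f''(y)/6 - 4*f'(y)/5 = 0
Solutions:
 f(y) = C1 + C2*y^(59/35)


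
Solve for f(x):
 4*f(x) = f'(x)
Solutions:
 f(x) = C1*exp(4*x)


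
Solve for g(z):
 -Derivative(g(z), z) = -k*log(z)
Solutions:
 g(z) = C1 + k*z*log(z) - k*z


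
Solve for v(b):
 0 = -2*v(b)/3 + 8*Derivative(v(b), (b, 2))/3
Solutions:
 v(b) = C1*exp(-b/2) + C2*exp(b/2)


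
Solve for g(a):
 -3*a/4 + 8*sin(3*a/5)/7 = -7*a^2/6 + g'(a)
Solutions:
 g(a) = C1 + 7*a^3/18 - 3*a^2/8 - 40*cos(3*a/5)/21


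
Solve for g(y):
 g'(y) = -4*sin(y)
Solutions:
 g(y) = C1 + 4*cos(y)


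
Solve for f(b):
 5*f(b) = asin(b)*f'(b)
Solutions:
 f(b) = C1*exp(5*Integral(1/asin(b), b))


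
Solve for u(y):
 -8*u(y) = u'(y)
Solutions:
 u(y) = C1*exp(-8*y)


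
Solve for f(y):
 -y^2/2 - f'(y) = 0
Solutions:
 f(y) = C1 - y^3/6


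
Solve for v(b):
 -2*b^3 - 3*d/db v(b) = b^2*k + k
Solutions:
 v(b) = C1 - b^4/6 - b^3*k/9 - b*k/3


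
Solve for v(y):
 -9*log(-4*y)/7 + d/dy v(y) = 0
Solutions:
 v(y) = C1 + 9*y*log(-y)/7 + 9*y*(-1 + 2*log(2))/7


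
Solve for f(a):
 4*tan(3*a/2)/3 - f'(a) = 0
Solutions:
 f(a) = C1 - 8*log(cos(3*a/2))/9


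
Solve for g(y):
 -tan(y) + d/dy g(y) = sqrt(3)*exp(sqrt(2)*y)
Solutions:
 g(y) = C1 + sqrt(6)*exp(sqrt(2)*y)/2 - log(cos(y))


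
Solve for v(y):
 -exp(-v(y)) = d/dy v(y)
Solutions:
 v(y) = log(C1 - y)


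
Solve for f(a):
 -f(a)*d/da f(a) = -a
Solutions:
 f(a) = -sqrt(C1 + a^2)
 f(a) = sqrt(C1 + a^2)


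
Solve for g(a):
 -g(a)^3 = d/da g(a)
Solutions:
 g(a) = -sqrt(2)*sqrt(-1/(C1 - a))/2
 g(a) = sqrt(2)*sqrt(-1/(C1 - a))/2


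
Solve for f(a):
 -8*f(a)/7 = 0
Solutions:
 f(a) = 0


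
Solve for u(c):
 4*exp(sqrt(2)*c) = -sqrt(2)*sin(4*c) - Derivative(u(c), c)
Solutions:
 u(c) = C1 - 2*sqrt(2)*exp(sqrt(2)*c) + sqrt(2)*cos(4*c)/4


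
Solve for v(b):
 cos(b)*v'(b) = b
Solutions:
 v(b) = C1 + Integral(b/cos(b), b)


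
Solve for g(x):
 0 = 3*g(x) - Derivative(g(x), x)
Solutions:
 g(x) = C1*exp(3*x)


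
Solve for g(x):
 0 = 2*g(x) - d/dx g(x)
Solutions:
 g(x) = C1*exp(2*x)


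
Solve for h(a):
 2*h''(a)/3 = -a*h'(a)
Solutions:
 h(a) = C1 + C2*erf(sqrt(3)*a/2)


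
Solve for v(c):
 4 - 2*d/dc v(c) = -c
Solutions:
 v(c) = C1 + c^2/4 + 2*c


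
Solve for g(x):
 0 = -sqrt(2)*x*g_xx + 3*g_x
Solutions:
 g(x) = C1 + C2*x^(1 + 3*sqrt(2)/2)


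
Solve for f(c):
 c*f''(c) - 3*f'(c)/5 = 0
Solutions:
 f(c) = C1 + C2*c^(8/5)


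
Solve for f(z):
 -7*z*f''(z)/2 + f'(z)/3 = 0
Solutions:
 f(z) = C1 + C2*z^(23/21)


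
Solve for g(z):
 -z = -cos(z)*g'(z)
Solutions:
 g(z) = C1 + Integral(z/cos(z), z)


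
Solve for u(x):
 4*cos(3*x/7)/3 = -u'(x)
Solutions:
 u(x) = C1 - 28*sin(3*x/7)/9


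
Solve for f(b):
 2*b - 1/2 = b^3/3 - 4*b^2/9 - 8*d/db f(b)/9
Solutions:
 f(b) = C1 + 3*b^4/32 - b^3/6 - 9*b^2/8 + 9*b/16


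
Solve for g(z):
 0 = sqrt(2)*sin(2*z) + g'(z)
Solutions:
 g(z) = C1 + sqrt(2)*cos(2*z)/2


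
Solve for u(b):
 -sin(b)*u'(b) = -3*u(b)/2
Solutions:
 u(b) = C1*(cos(b) - 1)^(3/4)/(cos(b) + 1)^(3/4)


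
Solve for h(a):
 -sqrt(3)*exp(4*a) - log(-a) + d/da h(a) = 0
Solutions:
 h(a) = C1 + a*log(-a) - a + sqrt(3)*exp(4*a)/4


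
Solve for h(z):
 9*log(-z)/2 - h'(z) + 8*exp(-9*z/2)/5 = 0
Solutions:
 h(z) = C1 + 9*z*log(-z)/2 - 9*z/2 - 16*exp(-9*z/2)/45


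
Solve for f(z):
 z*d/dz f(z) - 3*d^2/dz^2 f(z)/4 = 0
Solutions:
 f(z) = C1 + C2*erfi(sqrt(6)*z/3)


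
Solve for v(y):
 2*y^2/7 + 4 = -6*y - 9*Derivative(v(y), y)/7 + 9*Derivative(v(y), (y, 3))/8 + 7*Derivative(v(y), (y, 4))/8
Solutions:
 v(y) = C1 + C2*exp(-y*(3*3^(1/3)/(2*sqrt(154) + 25)^(1/3) + 6 + 3^(2/3)*(2*sqrt(154) + 25)^(1/3))/14)*sin(3*3^(1/6)*y*(-(2*sqrt(154) + 25)^(1/3) + 3^(2/3)/(2*sqrt(154) + 25)^(1/3))/14) + C3*exp(-y*(3*3^(1/3)/(2*sqrt(154) + 25)^(1/3) + 6 + 3^(2/3)*(2*sqrt(154) + 25)^(1/3))/14)*cos(3*3^(1/6)*y*(-(2*sqrt(154) + 25)^(1/3) + 3^(2/3)/(2*sqrt(154) + 25)^(1/3))/14) + C4*exp(y*(-3 + 3*3^(1/3)/(2*sqrt(154) + 25)^(1/3) + 3^(2/3)*(2*sqrt(154) + 25)^(1/3))/7) - 2*y^3/27 - 7*y^2/3 - 7*y/2


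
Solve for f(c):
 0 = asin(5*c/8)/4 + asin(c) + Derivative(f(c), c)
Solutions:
 f(c) = C1 - c*asin(5*c/8)/4 - c*asin(c) - sqrt(1 - c^2) - sqrt(64 - 25*c^2)/20


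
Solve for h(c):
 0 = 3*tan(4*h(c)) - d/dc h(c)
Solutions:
 h(c) = -asin(C1*exp(12*c))/4 + pi/4
 h(c) = asin(C1*exp(12*c))/4


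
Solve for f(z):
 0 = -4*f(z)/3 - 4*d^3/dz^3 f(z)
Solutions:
 f(z) = C3*exp(-3^(2/3)*z/3) + (C1*sin(3^(1/6)*z/2) + C2*cos(3^(1/6)*z/2))*exp(3^(2/3)*z/6)


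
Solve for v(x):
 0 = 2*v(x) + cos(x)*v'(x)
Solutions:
 v(x) = C1*(sin(x) - 1)/(sin(x) + 1)


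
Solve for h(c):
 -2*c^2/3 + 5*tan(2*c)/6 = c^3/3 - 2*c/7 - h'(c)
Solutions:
 h(c) = C1 + c^4/12 + 2*c^3/9 - c^2/7 + 5*log(cos(2*c))/12


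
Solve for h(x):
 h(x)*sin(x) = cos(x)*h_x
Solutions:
 h(x) = C1/cos(x)


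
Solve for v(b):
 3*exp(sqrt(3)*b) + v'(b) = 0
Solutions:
 v(b) = C1 - sqrt(3)*exp(sqrt(3)*b)


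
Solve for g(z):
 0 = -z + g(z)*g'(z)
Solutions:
 g(z) = -sqrt(C1 + z^2)
 g(z) = sqrt(C1 + z^2)


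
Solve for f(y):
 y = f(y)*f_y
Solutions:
 f(y) = -sqrt(C1 + y^2)
 f(y) = sqrt(C1 + y^2)


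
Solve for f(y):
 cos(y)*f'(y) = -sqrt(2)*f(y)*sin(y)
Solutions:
 f(y) = C1*cos(y)^(sqrt(2))


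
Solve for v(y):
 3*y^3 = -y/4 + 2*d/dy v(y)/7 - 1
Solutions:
 v(y) = C1 + 21*y^4/8 + 7*y^2/16 + 7*y/2


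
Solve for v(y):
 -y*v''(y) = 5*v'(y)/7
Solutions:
 v(y) = C1 + C2*y^(2/7)


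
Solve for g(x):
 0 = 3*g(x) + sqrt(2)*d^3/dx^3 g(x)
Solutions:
 g(x) = C3*exp(-2^(5/6)*3^(1/3)*x/2) + (C1*sin(6^(5/6)*x/4) + C2*cos(6^(5/6)*x/4))*exp(2^(5/6)*3^(1/3)*x/4)


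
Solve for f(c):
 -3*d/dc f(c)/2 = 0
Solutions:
 f(c) = C1


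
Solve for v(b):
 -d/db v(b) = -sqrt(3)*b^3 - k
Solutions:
 v(b) = C1 + sqrt(3)*b^4/4 + b*k


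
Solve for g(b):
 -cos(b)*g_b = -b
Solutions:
 g(b) = C1 + Integral(b/cos(b), b)


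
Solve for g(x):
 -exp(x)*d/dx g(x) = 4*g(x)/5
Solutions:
 g(x) = C1*exp(4*exp(-x)/5)


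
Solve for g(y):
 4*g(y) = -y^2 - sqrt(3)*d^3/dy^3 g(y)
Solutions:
 g(y) = C3*exp(-2^(2/3)*3^(5/6)*y/3) - y^2/4 + (C1*sin(2^(2/3)*3^(1/3)*y/2) + C2*cos(2^(2/3)*3^(1/3)*y/2))*exp(2^(2/3)*3^(5/6)*y/6)


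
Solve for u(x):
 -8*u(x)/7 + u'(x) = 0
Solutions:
 u(x) = C1*exp(8*x/7)


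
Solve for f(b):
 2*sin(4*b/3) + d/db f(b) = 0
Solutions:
 f(b) = C1 + 3*cos(4*b/3)/2


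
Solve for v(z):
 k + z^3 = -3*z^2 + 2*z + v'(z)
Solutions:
 v(z) = C1 + k*z + z^4/4 + z^3 - z^2


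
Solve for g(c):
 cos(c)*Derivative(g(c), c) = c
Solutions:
 g(c) = C1 + Integral(c/cos(c), c)


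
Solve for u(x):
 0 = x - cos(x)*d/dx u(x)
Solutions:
 u(x) = C1 + Integral(x/cos(x), x)


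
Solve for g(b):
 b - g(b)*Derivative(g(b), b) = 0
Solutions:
 g(b) = -sqrt(C1 + b^2)
 g(b) = sqrt(C1 + b^2)
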